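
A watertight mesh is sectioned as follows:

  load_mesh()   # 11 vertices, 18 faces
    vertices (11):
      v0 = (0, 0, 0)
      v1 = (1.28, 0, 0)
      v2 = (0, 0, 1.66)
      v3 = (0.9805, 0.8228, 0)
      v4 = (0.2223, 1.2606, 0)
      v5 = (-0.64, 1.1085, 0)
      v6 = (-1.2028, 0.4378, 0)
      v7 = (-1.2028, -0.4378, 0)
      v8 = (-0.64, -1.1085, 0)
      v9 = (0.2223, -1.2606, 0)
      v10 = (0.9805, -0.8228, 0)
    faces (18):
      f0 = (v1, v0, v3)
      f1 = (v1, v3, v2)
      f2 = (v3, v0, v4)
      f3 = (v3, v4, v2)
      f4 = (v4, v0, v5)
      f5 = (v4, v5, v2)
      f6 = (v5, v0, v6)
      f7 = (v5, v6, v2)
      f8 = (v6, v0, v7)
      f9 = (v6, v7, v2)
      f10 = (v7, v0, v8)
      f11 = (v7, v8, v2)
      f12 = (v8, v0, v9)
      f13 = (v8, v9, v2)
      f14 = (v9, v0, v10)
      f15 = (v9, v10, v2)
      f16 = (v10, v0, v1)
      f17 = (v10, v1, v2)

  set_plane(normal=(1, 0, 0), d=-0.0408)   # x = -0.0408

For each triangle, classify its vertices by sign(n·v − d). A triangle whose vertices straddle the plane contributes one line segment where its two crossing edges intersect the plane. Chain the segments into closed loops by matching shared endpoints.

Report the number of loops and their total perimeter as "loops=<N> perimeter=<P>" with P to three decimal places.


loops=1 perimeter=6.466

Straddling triangles (10 of 18):
  (v4,v0,v5) [++-] → (-0.0408, 0.0706669, 0)–(-0.0408, 1.21419, 0)  len=1.1435
  (v4,v5,v2) [+-+] → (-0.0408, 1.21419, 0)–(-0.0408, 0.0706669, 1.55417)  len=1.9295
  (v5,v0,v6) [-+-] → (-0.0408, 0.0706669, 0)–(-0.0408, 0.0148505, 0)  len=0.0558
  (v5,v6,v2) [--+] → (-0.0408, 0.0148505, 1.60369)–(-0.0408, 0.0706669, 1.55417)  len=0.0746
  (v6,v0,v7) [-+-] → (-0.0408, 0.0148505, 0)–(-0.0408, -0.0148505, 0)  len=0.0297
  (v6,v7,v2) [--+] → (-0.0408, -0.0148505, 1.60369)–(-0.0408, 0.0148505, 1.60369)  len=0.0297
  (v7,v0,v8) [-+-] → (-0.0408, -0.0148505, 0)–(-0.0408, -0.0706669, 0)  len=0.0558
  (v7,v8,v2) [--+] → (-0.0408, -0.0706669, 1.55417)–(-0.0408, -0.0148505, 1.60369)  len=0.0746
  (v8,v0,v9) [-++] → (-0.0408, -0.0706669, 0)–(-0.0408, -1.21419, 0)  len=1.1435
  (v8,v9,v2) [-++] → (-0.0408, -1.21419, 0)–(-0.0408, -0.0706669, 1.55417)  len=1.9295

Chained into 1 loop(s):
  loop 1: 10 segments, perimeter = 6.4664
Total perimeter = 6.466


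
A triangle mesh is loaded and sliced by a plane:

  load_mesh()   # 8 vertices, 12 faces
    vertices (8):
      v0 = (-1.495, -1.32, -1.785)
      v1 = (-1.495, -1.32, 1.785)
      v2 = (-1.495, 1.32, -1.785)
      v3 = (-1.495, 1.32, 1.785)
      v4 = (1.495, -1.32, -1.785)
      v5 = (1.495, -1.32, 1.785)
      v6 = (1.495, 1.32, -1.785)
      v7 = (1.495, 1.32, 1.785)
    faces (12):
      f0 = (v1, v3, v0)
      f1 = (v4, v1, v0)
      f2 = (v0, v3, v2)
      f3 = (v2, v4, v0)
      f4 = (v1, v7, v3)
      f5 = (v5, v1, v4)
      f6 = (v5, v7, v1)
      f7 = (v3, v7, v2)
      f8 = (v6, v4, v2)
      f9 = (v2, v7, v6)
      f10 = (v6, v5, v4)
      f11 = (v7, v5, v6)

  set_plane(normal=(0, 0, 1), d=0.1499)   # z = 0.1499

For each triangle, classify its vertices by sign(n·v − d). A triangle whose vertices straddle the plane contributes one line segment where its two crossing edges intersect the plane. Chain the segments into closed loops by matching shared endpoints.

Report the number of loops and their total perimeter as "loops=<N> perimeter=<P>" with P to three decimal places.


loops=1 perimeter=11.260

Straddling triangles (8 of 12):
  (v1,v3,v0) [++-] → (-1.495, 0.11085, 0.1499)–(-1.495, -1.32, 0.1499)  len=1.4309
  (v4,v1,v0) [-+-] → (-0.125546, -1.32, 0.1499)–(-1.495, -1.32, 0.1499)  len=1.3695
  (v0,v3,v2) [-+-] → (-1.495, 0.11085, 0.1499)–(-1.495, 1.32, 0.1499)  len=1.2091
  (v5,v1,v4) [++-] → (-0.125546, -1.32, 0.1499)–(1.495, -1.32, 0.1499)  len=1.6205
  (v3,v7,v2) [++-] → (0.125546, 1.32, 0.1499)–(-1.495, 1.32, 0.1499)  len=1.6205
  (v2,v7,v6) [-+-] → (0.125546, 1.32, 0.1499)–(1.495, 1.32, 0.1499)  len=1.3695
  (v6,v5,v4) [-+-] → (1.495, -0.11085, 0.1499)–(1.495, -1.32, 0.1499)  len=1.2091
  (v7,v5,v6) [++-] → (1.495, -0.11085, 0.1499)–(1.495, 1.32, 0.1499)  len=1.4309

Chained into 1 loop(s):
  loop 1: 8 segments, perimeter = 11.2600
Total perimeter = 11.260


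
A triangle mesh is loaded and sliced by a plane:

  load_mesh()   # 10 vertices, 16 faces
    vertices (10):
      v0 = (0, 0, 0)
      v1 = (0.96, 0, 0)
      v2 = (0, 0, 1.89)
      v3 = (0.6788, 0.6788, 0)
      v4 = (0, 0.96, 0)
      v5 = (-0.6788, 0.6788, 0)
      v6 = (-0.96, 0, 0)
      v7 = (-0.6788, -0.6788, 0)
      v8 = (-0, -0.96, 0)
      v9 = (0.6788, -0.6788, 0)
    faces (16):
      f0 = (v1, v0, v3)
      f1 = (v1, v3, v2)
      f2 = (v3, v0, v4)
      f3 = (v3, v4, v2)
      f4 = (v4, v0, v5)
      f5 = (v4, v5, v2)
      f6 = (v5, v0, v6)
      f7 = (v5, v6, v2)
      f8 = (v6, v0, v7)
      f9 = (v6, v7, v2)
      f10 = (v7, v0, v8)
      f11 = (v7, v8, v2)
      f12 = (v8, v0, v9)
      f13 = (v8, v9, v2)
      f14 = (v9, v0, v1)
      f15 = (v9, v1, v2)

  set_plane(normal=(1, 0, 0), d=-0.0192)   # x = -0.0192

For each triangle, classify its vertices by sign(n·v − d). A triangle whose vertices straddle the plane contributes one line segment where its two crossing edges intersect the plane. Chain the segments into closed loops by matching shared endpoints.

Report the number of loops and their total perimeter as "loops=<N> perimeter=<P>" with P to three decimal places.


loops=1 perimeter=6.073

Straddling triangles (8 of 16):
  (v4,v0,v5) [++-] → (-0.0192, 0.0192, 0)–(-0.0192, 0.952046, 0)  len=0.9328
  (v4,v5,v2) [+-+] → (-0.0192, 0.952046, 0)–(-0.0192, 0.0192, 1.83654)  len=2.0599
  (v5,v0,v6) [-+-] → (-0.0192, 0.0192, 0)–(-0.0192, 0, 0)  len=0.0192
  (v5,v6,v2) [--+] → (-0.0192, 0, 1.8522)–(-0.0192, 0.0192, 1.83654)  len=0.0248
  (v6,v0,v7) [-+-] → (-0.0192, 0, 0)–(-0.0192, -0.0192, 0)  len=0.0192
  (v6,v7,v2) [--+] → (-0.0192, -0.0192, 1.83654)–(-0.0192, 0, 1.8522)  len=0.0248
  (v7,v0,v8) [-++] → (-0.0192, -0.0192, 0)–(-0.0192, -0.952046, 0)  len=0.9328
  (v7,v8,v2) [-++] → (-0.0192, -0.952046, 0)–(-0.0192, -0.0192, 1.83654)  len=2.0599

Chained into 1 loop(s):
  loop 1: 8 segments, perimeter = 6.0734
Total perimeter = 6.073


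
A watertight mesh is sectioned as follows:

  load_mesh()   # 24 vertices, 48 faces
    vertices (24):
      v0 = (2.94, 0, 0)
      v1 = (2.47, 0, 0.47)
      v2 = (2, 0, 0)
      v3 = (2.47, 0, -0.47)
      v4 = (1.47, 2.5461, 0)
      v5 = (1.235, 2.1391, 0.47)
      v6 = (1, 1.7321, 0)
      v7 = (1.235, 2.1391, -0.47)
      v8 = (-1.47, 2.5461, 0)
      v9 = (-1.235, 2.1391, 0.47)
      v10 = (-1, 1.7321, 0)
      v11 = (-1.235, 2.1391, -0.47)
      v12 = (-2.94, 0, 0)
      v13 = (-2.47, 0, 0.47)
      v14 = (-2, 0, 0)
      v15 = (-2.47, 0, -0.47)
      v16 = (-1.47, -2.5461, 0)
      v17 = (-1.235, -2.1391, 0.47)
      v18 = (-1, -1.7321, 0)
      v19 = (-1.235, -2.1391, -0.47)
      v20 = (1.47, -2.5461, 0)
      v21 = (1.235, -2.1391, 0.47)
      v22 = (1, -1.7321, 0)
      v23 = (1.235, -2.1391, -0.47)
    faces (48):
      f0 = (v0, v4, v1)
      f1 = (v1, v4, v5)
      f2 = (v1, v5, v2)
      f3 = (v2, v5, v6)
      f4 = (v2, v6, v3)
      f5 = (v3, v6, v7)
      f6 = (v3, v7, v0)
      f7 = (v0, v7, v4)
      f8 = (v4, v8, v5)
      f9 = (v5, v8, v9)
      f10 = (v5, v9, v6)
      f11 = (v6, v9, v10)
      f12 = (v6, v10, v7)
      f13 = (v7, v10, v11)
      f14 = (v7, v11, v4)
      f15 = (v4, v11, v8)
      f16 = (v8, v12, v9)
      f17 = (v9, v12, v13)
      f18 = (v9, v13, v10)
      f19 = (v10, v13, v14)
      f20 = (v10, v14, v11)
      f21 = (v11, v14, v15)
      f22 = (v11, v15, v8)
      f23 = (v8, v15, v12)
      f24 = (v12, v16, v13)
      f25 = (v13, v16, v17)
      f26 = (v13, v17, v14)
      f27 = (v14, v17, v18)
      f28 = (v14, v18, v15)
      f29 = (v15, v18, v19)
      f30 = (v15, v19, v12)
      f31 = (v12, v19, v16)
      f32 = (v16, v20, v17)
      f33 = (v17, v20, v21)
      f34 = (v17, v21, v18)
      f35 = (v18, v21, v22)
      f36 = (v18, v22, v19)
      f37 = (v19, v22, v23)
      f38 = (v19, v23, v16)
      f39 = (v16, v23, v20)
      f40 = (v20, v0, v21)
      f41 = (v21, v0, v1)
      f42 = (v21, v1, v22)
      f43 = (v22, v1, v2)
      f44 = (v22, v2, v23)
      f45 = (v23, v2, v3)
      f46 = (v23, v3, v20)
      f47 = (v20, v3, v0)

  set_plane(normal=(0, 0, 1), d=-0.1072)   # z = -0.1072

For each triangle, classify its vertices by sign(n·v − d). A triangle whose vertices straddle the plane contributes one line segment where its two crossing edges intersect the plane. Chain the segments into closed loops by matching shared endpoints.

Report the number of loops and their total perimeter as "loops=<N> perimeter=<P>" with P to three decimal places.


Straddling triangles (24 of 48):
  (v2,v6,v3) [++-] → (1.33529, 1.33703, -0.1072)–(2.1072, 0, -0.1072)  len=1.5439
  (v3,v6,v7) [-+-] → (1.33529, 1.33703, -0.1072)–(1.0536, 1.82493, -0.1072)  len=0.5634
  (v3,v7,v0) [--+] → (2.55111, 0.487897, -0.1072)–(2.8328, 0, -0.1072)  len=0.5634
  (v0,v7,v4) [+-+] → (2.55111, 0.487897, -0.1072)–(1.4164, 2.45327, -0.1072)  len=2.2694
  (v6,v10,v7) [++-] → (-0.49023, 1.82493, -0.1072)–(1.0536, 1.82493, -0.1072)  len=1.5438
  (v7,v10,v11) [-+-] → (-0.49023, 1.82493, -0.1072)–(-1.0536, 1.82493, -0.1072)  len=0.5634
  (v7,v11,v4) [--+] → (0.85303, 2.45327, -0.1072)–(1.4164, 2.45327, -0.1072)  len=0.5634
  (v4,v11,v8) [+-+] → (0.85303, 2.45327, -0.1072)–(-1.4164, 2.45327, -0.1072)  len=2.2694
  (v10,v14,v11) [++-] → (-1.82551, 0.487897, -0.1072)–(-1.0536, 1.82493, -0.1072)  len=1.5439
  (v11,v14,v15) [-+-] → (-1.82551, 0.487897, -0.1072)–(-2.1072, 0, -0.1072)  len=0.5634
  (v11,v15,v8) [--+] → (-1.69809, 1.96537, -0.1072)–(-1.4164, 2.45327, -0.1072)  len=0.5634
  (v8,v15,v12) [+-+] → (-1.69809, 1.96537, -0.1072)–(-2.8328, 0, -0.1072)  len=2.2694
  (v14,v18,v15) [++-] → (-1.33529, -1.33703, -0.1072)–(-2.1072, 0, -0.1072)  len=1.5439
  (v15,v18,v19) [-+-] → (-1.33529, -1.33703, -0.1072)–(-1.0536, -1.82493, -0.1072)  len=0.5634
  (v15,v19,v12) [--+] → (-2.55111, -0.487897, -0.1072)–(-2.8328, 0, -0.1072)  len=0.5634
  (v12,v19,v16) [+-+] → (-2.55111, -0.487897, -0.1072)–(-1.4164, -2.45327, -0.1072)  len=2.2694
  (v18,v22,v19) [++-] → (0.49023, -1.82493, -0.1072)–(-1.0536, -1.82493, -0.1072)  len=1.5438
  (v19,v22,v23) [-+-] → (0.49023, -1.82493, -0.1072)–(1.0536, -1.82493, -0.1072)  len=0.5634
  (v19,v23,v16) [--+] → (-0.85303, -2.45327, -0.1072)–(-1.4164, -2.45327, -0.1072)  len=0.5634
  (v16,v23,v20) [+-+] → (-0.85303, -2.45327, -0.1072)–(1.4164, -2.45327, -0.1072)  len=2.2694
  (v22,v2,v23) [++-] → (1.82551, -0.487897, -0.1072)–(1.0536, -1.82493, -0.1072)  len=1.5439
  (v23,v2,v3) [-+-] → (1.82551, -0.487897, -0.1072)–(2.1072, 0, -0.1072)  len=0.5634
  (v23,v3,v20) [--+] → (1.69809, -1.96537, -0.1072)–(1.4164, -2.45327, -0.1072)  len=0.5634
  (v20,v3,v0) [+-+] → (1.69809, -1.96537, -0.1072)–(2.8328, 0, -0.1072)  len=2.2694

Chained into 2 loop(s):
  loop 1: 12 segments, perimeter = 12.6433
  loop 2: 12 segments, perimeter = 16.9968
Total perimeter = 29.640

loops=2 perimeter=29.640


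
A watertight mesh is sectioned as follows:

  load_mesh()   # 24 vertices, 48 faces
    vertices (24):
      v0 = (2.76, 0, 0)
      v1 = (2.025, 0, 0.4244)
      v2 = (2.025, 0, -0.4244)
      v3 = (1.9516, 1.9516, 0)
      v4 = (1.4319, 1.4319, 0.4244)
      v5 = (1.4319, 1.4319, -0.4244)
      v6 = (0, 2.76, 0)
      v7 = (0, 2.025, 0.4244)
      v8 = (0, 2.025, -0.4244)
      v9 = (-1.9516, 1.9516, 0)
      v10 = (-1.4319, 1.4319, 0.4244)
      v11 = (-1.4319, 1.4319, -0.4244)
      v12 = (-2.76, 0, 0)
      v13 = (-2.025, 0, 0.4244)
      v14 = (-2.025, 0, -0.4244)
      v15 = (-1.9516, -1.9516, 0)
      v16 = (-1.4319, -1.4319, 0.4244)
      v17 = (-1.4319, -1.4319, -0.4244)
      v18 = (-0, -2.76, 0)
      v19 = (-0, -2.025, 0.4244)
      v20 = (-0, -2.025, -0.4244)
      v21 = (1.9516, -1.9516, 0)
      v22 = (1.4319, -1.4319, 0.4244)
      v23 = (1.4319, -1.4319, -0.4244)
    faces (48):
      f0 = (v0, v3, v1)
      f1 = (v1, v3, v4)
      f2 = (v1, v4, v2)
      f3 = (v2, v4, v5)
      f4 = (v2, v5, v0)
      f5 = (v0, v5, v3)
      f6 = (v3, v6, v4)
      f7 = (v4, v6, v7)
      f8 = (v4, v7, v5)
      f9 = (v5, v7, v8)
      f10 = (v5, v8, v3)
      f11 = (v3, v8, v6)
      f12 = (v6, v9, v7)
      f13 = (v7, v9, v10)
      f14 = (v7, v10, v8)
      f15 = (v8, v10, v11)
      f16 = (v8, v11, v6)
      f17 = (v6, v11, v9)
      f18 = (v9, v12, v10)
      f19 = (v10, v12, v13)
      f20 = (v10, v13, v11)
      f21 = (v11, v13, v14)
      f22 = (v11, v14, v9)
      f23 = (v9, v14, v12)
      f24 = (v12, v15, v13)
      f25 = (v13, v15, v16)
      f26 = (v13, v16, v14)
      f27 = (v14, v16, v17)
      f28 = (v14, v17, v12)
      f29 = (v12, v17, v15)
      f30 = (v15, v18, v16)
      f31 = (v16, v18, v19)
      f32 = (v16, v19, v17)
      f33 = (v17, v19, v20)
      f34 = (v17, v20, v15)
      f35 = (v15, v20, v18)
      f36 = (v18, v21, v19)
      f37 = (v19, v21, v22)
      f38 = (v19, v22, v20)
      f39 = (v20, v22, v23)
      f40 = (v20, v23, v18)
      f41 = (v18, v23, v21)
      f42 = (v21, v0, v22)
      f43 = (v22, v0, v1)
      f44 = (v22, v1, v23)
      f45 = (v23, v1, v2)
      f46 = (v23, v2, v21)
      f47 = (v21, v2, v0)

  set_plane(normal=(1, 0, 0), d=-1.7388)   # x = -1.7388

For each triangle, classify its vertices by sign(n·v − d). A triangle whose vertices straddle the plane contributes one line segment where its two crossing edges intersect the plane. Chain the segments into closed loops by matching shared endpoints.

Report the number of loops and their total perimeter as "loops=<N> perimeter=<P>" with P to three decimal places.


loops=2 perimeter=7.397

Straddling triangles (16 of 48):
  (v6,v9,v7) [+-+] → (-1.7388, 2.03975, 0)–(-1.7388, 1.9596, 0.046276)  len=0.0925
  (v7,v9,v10) [+-+] → (-1.7388, 1.9596, 0.046276)–(-1.7388, 1.7388, 0.173778)  len=0.2550
  (v6,v11,v9) [++-] → (-1.7388, 1.7388, -0.173778)–(-1.7388, 2.03975, 0)  len=0.3475
  (v9,v12,v10) [--+] → (-1.7388, 1.10101, 0.326329)–(-1.7388, 1.7388, 0.173778)  len=0.6558
  (v10,v12,v13) [+--] → (-1.7388, 1.10101, 0.326329)–(-1.7388, 0.690962, 0.4244)  len=0.4216
  (v10,v13,v11) [+-+] → (-1.7388, 0.690962, 0.4244)–(-1.7388, 0.690962, 0.0148121)  len=0.4096
  (v11,v13,v14) [+--] → (-1.7388, 0.690962, 0.0148121)–(-1.7388, 0.690962, -0.4244)  len=0.4392
  (v11,v14,v9) [+--] → (-1.7388, 0.690962, -0.4244)–(-1.7388, 1.7388, -0.173778)  len=1.0774
  (v13,v15,v16) [--+] → (-1.7388, -1.7388, 0.173778)–(-1.7388, -0.690962, 0.4244)  len=1.0774
  (v13,v16,v14) [-+-] → (-1.7388, -0.690962, 0.4244)–(-1.7388, -0.690962, -0.0148121)  len=0.4392
  (v14,v16,v17) [-++] → (-1.7388, -0.690962, -0.0148121)–(-1.7388, -0.690962, -0.4244)  len=0.4096
  (v14,v17,v12) [-+-] → (-1.7388, -0.690962, -0.4244)–(-1.7388, -1.10101, -0.326329)  len=0.4216
  (v12,v17,v15) [-+-] → (-1.7388, -1.10101, -0.326329)–(-1.7388, -1.7388, -0.173778)  len=0.6558
  (v15,v18,v16) [-++] → (-1.7388, -2.03975, 0)–(-1.7388, -1.7388, 0.173778)  len=0.3475
  (v17,v20,v15) [++-] → (-1.7388, -1.9596, -0.046276)–(-1.7388, -1.7388, -0.173778)  len=0.2550
  (v15,v20,v18) [-++] → (-1.7388, -1.9596, -0.046276)–(-1.7388, -2.03975, 0)  len=0.0925

Chained into 2 loop(s):
  loop 1: 8 segments, perimeter = 3.6986
  loop 2: 8 segments, perimeter = 3.6986
Total perimeter = 7.397


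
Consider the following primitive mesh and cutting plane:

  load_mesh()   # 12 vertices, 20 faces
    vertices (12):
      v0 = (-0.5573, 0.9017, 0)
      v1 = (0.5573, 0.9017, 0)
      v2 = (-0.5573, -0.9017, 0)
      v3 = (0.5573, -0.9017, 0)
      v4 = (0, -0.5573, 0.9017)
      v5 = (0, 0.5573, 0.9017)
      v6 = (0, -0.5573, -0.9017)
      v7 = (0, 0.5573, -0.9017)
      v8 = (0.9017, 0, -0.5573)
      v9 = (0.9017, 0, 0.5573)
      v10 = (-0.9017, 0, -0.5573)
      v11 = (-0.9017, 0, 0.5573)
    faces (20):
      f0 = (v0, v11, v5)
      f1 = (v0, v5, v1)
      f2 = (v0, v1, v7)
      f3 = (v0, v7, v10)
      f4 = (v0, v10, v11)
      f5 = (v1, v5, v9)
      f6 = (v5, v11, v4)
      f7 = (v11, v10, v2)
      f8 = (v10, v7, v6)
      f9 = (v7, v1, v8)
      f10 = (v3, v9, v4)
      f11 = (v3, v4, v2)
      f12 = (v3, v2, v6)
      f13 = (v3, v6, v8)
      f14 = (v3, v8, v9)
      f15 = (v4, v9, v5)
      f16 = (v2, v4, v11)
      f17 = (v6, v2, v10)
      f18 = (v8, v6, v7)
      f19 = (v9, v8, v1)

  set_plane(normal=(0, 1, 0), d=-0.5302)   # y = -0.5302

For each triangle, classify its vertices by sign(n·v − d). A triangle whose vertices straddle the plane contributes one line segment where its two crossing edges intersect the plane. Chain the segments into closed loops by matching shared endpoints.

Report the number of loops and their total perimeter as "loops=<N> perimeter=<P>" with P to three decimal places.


loops=1 perimeter=4.813

Straddling triangles (10 of 20):
  (v5,v11,v4) [++-] → (-0.0438472, -0.5302, 0.884953)–(0, -0.5302, 0.9017)  len=0.0469
  (v11,v10,v2) [++-] → (-0.699193, -0.5302, -0.229607)–(-0.699193, -0.5302, 0.229607)  len=0.4592
  (v10,v7,v6) [++-] → (0, -0.5302, -0.9017)–(-0.0438472, -0.5302, -0.884953)  len=0.0469
  (v3,v9,v4) [-+-] → (0.699193, -0.5302, 0.229607)–(0.0438472, -0.5302, 0.884953)  len=0.9268
  (v3,v6,v8) [--+] → (0.0438472, -0.5302, -0.884953)–(0.699193, -0.5302, -0.229607)  len=0.9268
  (v3,v8,v9) [-++] → (0.699193, -0.5302, -0.229607)–(0.699193, -0.5302, 0.229607)  len=0.4592
  (v4,v9,v5) [-++] → (0.0438472, -0.5302, 0.884953)–(0, -0.5302, 0.9017)  len=0.0469
  (v2,v4,v11) [--+] → (-0.0438472, -0.5302, 0.884953)–(-0.699193, -0.5302, 0.229607)  len=0.9268
  (v6,v2,v10) [--+] → (-0.699193, -0.5302, -0.229607)–(-0.0438472, -0.5302, -0.884953)  len=0.9268
  (v8,v6,v7) [+-+] → (0.0438472, -0.5302, -0.884953)–(0, -0.5302, -0.9017)  len=0.0469

Chained into 1 loop(s):
  loop 1: 10 segments, perimeter = 4.8134
Total perimeter = 4.813


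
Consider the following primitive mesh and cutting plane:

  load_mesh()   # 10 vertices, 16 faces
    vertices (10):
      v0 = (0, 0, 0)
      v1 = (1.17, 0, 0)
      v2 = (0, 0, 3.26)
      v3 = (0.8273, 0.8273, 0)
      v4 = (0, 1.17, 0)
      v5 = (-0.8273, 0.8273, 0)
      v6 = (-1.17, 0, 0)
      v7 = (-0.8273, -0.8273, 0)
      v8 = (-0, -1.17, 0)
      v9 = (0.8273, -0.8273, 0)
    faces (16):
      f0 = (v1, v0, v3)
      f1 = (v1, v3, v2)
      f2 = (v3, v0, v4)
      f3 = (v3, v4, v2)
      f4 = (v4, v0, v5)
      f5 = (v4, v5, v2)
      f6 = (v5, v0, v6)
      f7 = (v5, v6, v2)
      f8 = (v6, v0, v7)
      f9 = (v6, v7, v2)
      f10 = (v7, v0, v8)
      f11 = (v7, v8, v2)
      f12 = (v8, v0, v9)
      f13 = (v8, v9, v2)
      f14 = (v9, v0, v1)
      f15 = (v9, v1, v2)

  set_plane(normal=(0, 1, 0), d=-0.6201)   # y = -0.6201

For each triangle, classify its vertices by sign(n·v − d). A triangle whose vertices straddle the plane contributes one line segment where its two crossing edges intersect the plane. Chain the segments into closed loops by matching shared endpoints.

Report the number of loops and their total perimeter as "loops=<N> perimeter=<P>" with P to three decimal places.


Straddling triangles (8 of 16):
  (v6,v0,v7) [++-] → (-0.6201, -0.6201, 0)–(-0.91313, -0.6201, 0)  len=0.2930
  (v6,v7,v2) [+-+] → (-0.91313, -0.6201, 0)–(-0.6201, -0.6201, 0.816478)  len=0.8675
  (v7,v0,v8) [-+-] → (-0.6201, -0.6201, 0)–(0, -0.6201, 0)  len=0.6201
  (v7,v8,v2) [--+] → (0, -0.6201, 1.5322)–(-0.6201, -0.6201, 0.816478)  len=0.9470
  (v8,v0,v9) [-+-] → (0, -0.6201, 0)–(0.6201, -0.6201, 0)  len=0.6201
  (v8,v9,v2) [--+] → (0.6201, -0.6201, 0.816478)–(0, -0.6201, 1.5322)  len=0.9470
  (v9,v0,v1) [-++] → (0.6201, -0.6201, 0)–(0.91313, -0.6201, 0)  len=0.2930
  (v9,v1,v2) [-++] → (0.91313, -0.6201, 0)–(0.6201, -0.6201, 0.816478)  len=0.8675

Chained into 1 loop(s):
  loop 1: 8 segments, perimeter = 5.4552
Total perimeter = 5.455

loops=1 perimeter=5.455


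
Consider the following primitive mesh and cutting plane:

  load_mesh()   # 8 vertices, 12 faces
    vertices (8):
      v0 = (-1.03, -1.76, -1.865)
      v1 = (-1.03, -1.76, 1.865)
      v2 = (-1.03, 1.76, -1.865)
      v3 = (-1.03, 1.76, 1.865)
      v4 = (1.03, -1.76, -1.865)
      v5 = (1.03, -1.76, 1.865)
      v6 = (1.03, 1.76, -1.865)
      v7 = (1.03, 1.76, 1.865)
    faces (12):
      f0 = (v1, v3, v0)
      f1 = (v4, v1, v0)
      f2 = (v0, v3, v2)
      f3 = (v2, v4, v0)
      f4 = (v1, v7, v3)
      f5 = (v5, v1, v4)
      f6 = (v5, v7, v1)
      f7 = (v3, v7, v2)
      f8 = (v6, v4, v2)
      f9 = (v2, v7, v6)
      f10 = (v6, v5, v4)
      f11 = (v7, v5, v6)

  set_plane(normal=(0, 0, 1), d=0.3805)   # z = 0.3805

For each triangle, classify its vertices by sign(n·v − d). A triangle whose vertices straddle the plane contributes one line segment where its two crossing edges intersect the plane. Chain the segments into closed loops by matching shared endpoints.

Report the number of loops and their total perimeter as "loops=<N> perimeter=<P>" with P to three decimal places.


Straddling triangles (8 of 12):
  (v1,v3,v0) [++-] → (-1.03, 0.359078, 0.3805)–(-1.03, -1.76, 0.3805)  len=2.1191
  (v4,v1,v0) [-+-] → (-0.210142, -1.76, 0.3805)–(-1.03, -1.76, 0.3805)  len=0.8199
  (v0,v3,v2) [-+-] → (-1.03, 0.359078, 0.3805)–(-1.03, 1.76, 0.3805)  len=1.4009
  (v5,v1,v4) [++-] → (-0.210142, -1.76, 0.3805)–(1.03, -1.76, 0.3805)  len=1.2401
  (v3,v7,v2) [++-] → (0.210142, 1.76, 0.3805)–(-1.03, 1.76, 0.3805)  len=1.2401
  (v2,v7,v6) [-+-] → (0.210142, 1.76, 0.3805)–(1.03, 1.76, 0.3805)  len=0.8199
  (v6,v5,v4) [-+-] → (1.03, -0.359078, 0.3805)–(1.03, -1.76, 0.3805)  len=1.4009
  (v7,v5,v6) [++-] → (1.03, -0.359078, 0.3805)–(1.03, 1.76, 0.3805)  len=2.1191

Chained into 1 loop(s):
  loop 1: 8 segments, perimeter = 11.1600
Total perimeter = 11.160

loops=1 perimeter=11.160


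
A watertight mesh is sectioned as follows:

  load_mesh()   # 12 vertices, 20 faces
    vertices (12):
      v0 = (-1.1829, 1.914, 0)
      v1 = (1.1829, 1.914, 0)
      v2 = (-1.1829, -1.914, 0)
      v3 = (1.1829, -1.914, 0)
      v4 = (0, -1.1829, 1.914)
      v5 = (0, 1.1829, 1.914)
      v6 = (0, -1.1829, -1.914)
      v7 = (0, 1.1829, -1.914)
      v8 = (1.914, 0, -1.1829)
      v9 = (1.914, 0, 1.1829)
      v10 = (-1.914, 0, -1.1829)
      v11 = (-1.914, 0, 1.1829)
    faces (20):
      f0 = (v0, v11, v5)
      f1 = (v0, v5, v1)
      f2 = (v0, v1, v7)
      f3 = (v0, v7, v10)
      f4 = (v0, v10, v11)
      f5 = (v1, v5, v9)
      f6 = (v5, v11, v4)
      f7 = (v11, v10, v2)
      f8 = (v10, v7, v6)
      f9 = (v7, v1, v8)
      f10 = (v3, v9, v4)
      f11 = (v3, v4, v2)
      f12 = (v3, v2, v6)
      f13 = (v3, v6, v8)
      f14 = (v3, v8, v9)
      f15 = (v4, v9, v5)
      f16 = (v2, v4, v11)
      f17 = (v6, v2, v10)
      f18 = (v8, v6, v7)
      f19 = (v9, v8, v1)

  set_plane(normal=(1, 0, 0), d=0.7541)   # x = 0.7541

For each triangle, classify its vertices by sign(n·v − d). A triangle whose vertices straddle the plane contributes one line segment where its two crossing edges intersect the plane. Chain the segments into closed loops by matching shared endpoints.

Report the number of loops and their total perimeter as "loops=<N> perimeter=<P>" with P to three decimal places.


loops=1 perimeter=11.111

Straddling triangles (10 of 20):
  (v0,v5,v1) [--+] → (0.7541, 1.64898, 0.693823)–(0.7541, 1.914, 0)  len=0.7427
  (v0,v1,v7) [-+-] → (0.7541, 1.914, 0)–(0.7541, 1.64898, -0.693823)  len=0.7427
  (v1,v5,v9) [+-+] → (0.7541, 1.64898, 0.693823)–(0.7541, 0.716847, 1.62595)  len=1.3182
  (v7,v1,v8) [-++] → (0.7541, 1.64898, -0.693823)–(0.7541, 0.716847, -1.62595)  len=1.3182
  (v3,v9,v4) [++-] → (0.7541, -0.716847, 1.62595)–(0.7541, -1.64898, 0.693823)  len=1.3182
  (v3,v4,v2) [+--] → (0.7541, -1.64898, 0.693823)–(0.7541, -1.914, 0)  len=0.7427
  (v3,v2,v6) [+--] → (0.7541, -1.914, 0)–(0.7541, -1.64898, -0.693823)  len=0.7427
  (v3,v6,v8) [+-+] → (0.7541, -1.64898, -0.693823)–(0.7541, -0.716847, -1.62595)  len=1.3182
  (v4,v9,v5) [-+-] → (0.7541, -0.716847, 1.62595)–(0.7541, 0.716847, 1.62595)  len=1.4337
  (v8,v6,v7) [+--] → (0.7541, -0.716847, -1.62595)–(0.7541, 0.716847, -1.62595)  len=1.4337

Chained into 1 loop(s):
  loop 1: 10 segments, perimeter = 11.1112
Total perimeter = 11.111


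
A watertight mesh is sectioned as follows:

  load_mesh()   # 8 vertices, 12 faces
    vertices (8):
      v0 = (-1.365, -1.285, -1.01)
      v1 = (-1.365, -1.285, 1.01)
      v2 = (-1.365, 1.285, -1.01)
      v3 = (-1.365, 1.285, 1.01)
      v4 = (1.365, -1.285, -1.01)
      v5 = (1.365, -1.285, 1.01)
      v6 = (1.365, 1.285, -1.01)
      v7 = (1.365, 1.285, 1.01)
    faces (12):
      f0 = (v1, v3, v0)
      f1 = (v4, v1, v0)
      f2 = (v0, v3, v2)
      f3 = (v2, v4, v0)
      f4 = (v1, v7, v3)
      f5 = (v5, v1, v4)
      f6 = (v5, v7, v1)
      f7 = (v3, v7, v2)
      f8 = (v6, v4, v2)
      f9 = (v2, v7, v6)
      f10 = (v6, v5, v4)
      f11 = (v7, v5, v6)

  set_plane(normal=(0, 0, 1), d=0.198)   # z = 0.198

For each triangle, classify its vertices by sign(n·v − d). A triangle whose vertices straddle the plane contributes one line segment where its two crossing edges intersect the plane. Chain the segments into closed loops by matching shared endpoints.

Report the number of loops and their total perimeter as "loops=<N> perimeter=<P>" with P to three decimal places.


loops=1 perimeter=10.600

Straddling triangles (8 of 12):
  (v1,v3,v0) [++-] → (-1.365, 0.251911, 0.198)–(-1.365, -1.285, 0.198)  len=1.5369
  (v4,v1,v0) [-+-] → (-0.267594, -1.285, 0.198)–(-1.365, -1.285, 0.198)  len=1.0974
  (v0,v3,v2) [-+-] → (-1.365, 0.251911, 0.198)–(-1.365, 1.285, 0.198)  len=1.0331
  (v5,v1,v4) [++-] → (-0.267594, -1.285, 0.198)–(1.365, -1.285, 0.198)  len=1.6326
  (v3,v7,v2) [++-] → (0.267594, 1.285, 0.198)–(-1.365, 1.285, 0.198)  len=1.6326
  (v2,v7,v6) [-+-] → (0.267594, 1.285, 0.198)–(1.365, 1.285, 0.198)  len=1.0974
  (v6,v5,v4) [-+-] → (1.365, -0.251911, 0.198)–(1.365, -1.285, 0.198)  len=1.0331
  (v7,v5,v6) [++-] → (1.365, -0.251911, 0.198)–(1.365, 1.285, 0.198)  len=1.5369

Chained into 1 loop(s):
  loop 1: 8 segments, perimeter = 10.6000
Total perimeter = 10.600


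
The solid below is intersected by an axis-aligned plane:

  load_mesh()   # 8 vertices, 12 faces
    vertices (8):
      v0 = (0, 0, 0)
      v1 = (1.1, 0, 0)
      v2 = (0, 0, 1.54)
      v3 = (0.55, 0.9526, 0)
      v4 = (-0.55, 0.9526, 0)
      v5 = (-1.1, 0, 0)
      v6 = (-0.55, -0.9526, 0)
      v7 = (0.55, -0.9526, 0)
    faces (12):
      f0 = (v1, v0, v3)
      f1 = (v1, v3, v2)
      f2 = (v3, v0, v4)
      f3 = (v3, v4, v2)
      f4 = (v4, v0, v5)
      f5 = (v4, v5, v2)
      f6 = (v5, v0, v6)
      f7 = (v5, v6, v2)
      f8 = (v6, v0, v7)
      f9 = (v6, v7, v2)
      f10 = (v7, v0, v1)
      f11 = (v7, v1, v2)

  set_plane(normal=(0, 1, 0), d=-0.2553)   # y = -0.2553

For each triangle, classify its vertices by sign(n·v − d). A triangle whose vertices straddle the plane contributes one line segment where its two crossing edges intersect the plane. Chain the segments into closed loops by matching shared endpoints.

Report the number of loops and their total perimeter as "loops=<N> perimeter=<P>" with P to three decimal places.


loops=1 perimeter=4.971

Straddling triangles (6 of 12):
  (v5,v0,v6) [++-] → (-0.147402, -0.2553, 0)–(-0.952598, -0.2553, 0)  len=0.8052
  (v5,v6,v2) [+-+] → (-0.952598, -0.2553, 0)–(-0.147402, -0.2553, 1.12727)  len=1.3853
  (v6,v0,v7) [-+-] → (-0.147402, -0.2553, 0)–(0.147402, -0.2553, 0)  len=0.2948
  (v6,v7,v2) [--+] → (0.147402, -0.2553, 1.12727)–(-0.147402, -0.2553, 1.12727)  len=0.2948
  (v7,v0,v1) [-++] → (0.147402, -0.2553, 0)–(0.952598, -0.2553, 0)  len=0.8052
  (v7,v1,v2) [-++] → (0.952598, -0.2553, 0)–(0.147402, -0.2553, 1.12727)  len=1.3853

Chained into 1 loop(s):
  loop 1: 6 segments, perimeter = 4.9706
Total perimeter = 4.971


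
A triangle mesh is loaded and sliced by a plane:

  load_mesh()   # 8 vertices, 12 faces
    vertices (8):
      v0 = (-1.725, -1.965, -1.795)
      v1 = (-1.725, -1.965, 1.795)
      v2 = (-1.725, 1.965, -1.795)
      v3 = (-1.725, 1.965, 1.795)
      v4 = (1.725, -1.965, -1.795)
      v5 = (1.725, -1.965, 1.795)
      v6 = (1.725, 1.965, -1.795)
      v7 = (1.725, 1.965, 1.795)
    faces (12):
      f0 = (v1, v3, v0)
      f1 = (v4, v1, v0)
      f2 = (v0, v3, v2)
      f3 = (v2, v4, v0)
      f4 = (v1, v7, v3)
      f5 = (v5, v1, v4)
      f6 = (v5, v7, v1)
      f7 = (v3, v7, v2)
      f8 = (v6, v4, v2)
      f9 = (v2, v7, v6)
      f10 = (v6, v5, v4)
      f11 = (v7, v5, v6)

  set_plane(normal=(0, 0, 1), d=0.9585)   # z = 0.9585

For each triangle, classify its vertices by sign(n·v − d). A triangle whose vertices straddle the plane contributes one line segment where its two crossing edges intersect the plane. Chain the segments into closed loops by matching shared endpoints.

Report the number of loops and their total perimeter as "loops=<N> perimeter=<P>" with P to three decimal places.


Straddling triangles (8 of 12):
  (v1,v3,v0) [++-] → (-1.725, 1.04928, 0.9585)–(-1.725, -1.965, 0.9585)  len=3.0143
  (v4,v1,v0) [-+-] → (-0.921121, -1.965, 0.9585)–(-1.725, -1.965, 0.9585)  len=0.8039
  (v0,v3,v2) [-+-] → (-1.725, 1.04928, 0.9585)–(-1.725, 1.965, 0.9585)  len=0.9157
  (v5,v1,v4) [++-] → (-0.921121, -1.965, 0.9585)–(1.725, -1.965, 0.9585)  len=2.6461
  (v3,v7,v2) [++-] → (0.921121, 1.965, 0.9585)–(-1.725, 1.965, 0.9585)  len=2.6461
  (v2,v7,v6) [-+-] → (0.921121, 1.965, 0.9585)–(1.725, 1.965, 0.9585)  len=0.8039
  (v6,v5,v4) [-+-] → (1.725, -1.04928, 0.9585)–(1.725, -1.965, 0.9585)  len=0.9157
  (v7,v5,v6) [++-] → (1.725, -1.04928, 0.9585)–(1.725, 1.965, 0.9585)  len=3.0143

Chained into 1 loop(s):
  loop 1: 8 segments, perimeter = 14.7600
Total perimeter = 14.760

loops=1 perimeter=14.760


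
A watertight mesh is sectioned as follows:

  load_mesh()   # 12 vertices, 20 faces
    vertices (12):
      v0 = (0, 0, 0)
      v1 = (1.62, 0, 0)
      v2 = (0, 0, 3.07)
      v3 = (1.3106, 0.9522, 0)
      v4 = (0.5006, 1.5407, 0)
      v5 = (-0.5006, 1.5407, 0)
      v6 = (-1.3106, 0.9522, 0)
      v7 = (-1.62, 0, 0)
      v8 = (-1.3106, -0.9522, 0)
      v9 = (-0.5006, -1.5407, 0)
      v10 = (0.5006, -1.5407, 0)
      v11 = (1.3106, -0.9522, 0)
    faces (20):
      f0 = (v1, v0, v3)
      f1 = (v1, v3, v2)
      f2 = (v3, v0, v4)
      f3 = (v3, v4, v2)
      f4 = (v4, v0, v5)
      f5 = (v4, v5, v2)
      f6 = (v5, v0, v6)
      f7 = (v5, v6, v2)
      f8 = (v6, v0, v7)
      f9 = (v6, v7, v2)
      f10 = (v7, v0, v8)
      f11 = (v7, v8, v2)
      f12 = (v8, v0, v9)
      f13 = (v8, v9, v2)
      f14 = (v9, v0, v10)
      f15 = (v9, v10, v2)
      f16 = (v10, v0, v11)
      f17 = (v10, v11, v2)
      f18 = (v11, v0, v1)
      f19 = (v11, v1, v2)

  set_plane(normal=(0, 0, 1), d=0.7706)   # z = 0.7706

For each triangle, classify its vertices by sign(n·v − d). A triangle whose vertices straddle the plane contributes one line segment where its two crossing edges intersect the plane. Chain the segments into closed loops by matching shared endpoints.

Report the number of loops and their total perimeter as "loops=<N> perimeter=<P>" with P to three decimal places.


loops=1 perimeter=7.499

Straddling triangles (10 of 20):
  (v1,v3,v2) [--+] → (0.981627, 0.713188, 0.7706)–(1.21336, 0, 0.7706)  len=0.7499
  (v3,v4,v2) [--+] → (0.374945, 1.15397, 0.7706)–(0.981627, 0.713188, 0.7706)  len=0.7499
  (v4,v5,v2) [--+] → (-0.374945, 1.15397, 0.7706)–(0.374945, 1.15397, 0.7706)  len=0.7499
  (v5,v6,v2) [--+] → (-0.981627, 0.713188, 0.7706)–(-0.374945, 1.15397, 0.7706)  len=0.7499
  (v6,v7,v2) [--+] → (-1.21336, 0, 0.7706)–(-0.981627, 0.713188, 0.7706)  len=0.7499
  (v7,v8,v2) [--+] → (-0.981627, -0.713188, 0.7706)–(-1.21336, 0, 0.7706)  len=0.7499
  (v8,v9,v2) [--+] → (-0.374945, -1.15397, 0.7706)–(-0.981627, -0.713188, 0.7706)  len=0.7499
  (v9,v10,v2) [--+] → (0.374945, -1.15397, 0.7706)–(-0.374945, -1.15397, 0.7706)  len=0.7499
  (v10,v11,v2) [--+] → (0.981627, -0.713188, 0.7706)–(0.374945, -1.15397, 0.7706)  len=0.7499
  (v11,v1,v2) [--+] → (1.21336, 0, 0.7706)–(0.981627, -0.713188, 0.7706)  len=0.7499

Chained into 1 loop(s):
  loop 1: 10 segments, perimeter = 7.4990
Total perimeter = 7.499


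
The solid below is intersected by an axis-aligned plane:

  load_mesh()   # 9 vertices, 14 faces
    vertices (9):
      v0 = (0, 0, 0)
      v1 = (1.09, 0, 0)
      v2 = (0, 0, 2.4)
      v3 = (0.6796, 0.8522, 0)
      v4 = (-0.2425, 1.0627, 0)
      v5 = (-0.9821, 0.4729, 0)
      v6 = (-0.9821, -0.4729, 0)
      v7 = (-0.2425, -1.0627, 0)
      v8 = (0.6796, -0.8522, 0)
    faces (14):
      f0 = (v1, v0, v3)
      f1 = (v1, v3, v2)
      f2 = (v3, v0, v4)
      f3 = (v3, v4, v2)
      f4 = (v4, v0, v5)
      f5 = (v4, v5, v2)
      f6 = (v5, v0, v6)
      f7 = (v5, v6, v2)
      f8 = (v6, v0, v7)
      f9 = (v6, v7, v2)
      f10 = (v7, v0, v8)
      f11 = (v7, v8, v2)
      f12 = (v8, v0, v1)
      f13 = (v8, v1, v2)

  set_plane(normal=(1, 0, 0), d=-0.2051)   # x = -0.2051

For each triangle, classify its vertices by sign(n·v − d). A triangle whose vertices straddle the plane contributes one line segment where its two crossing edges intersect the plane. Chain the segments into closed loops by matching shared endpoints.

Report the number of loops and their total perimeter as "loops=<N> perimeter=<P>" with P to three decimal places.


loops=1 perimeter=6.559

Straddling triangles (10 of 14):
  (v3,v0,v4) [++-] → (-0.2051, 0.898803, 0)–(-0.2051, 1.05416, 0)  len=0.1554
  (v3,v4,v2) [+-+] → (-0.2051, 1.05416, 0)–(-0.2051, 0.898803, 0.370144)  len=0.4014
  (v4,v0,v5) [-+-] → (-0.2051, 0.898803, 0)–(-0.2051, 0.0987596, 0)  len=0.8000
  (v4,v5,v2) [--+] → (-0.2051, 0.0987596, 1.89879)–(-0.2051, 0.898803, 0.370144)  len=1.7253
  (v5,v0,v6) [-+-] → (-0.2051, 0.0987596, 0)–(-0.2051, -0.0987596, 0)  len=0.1975
  (v5,v6,v2) [--+] → (-0.2051, -0.0987596, 1.89879)–(-0.2051, 0.0987596, 1.89879)  len=0.1975
  (v6,v0,v7) [-+-] → (-0.2051, -0.0987596, 0)–(-0.2051, -0.898803, 0)  len=0.8000
  (v6,v7,v2) [--+] → (-0.2051, -0.898803, 0.370144)–(-0.2051, -0.0987596, 1.89879)  len=1.7253
  (v7,v0,v8) [-++] → (-0.2051, -0.898803, 0)–(-0.2051, -1.05416, 0)  len=0.1554
  (v7,v8,v2) [-++] → (-0.2051, -1.05416, 0)–(-0.2051, -0.898803, 0.370144)  len=0.4014

Chained into 1 loop(s):
  loop 1: 10 segments, perimeter = 6.5594
Total perimeter = 6.559


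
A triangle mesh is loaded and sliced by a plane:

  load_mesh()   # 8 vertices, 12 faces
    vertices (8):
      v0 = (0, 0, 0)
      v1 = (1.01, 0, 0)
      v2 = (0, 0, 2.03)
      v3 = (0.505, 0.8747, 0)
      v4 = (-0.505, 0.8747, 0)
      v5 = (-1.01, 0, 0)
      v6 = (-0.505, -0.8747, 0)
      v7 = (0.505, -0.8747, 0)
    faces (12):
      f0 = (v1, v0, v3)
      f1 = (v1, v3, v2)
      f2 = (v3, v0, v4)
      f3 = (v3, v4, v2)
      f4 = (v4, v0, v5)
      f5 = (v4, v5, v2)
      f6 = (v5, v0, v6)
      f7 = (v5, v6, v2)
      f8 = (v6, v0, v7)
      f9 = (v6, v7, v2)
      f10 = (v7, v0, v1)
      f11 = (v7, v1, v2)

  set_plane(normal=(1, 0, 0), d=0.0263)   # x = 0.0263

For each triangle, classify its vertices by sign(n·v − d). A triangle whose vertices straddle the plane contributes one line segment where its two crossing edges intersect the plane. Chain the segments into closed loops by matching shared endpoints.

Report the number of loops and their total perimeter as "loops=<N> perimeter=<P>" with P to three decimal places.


loops=1 perimeter=6.080

Straddling triangles (8 of 12):
  (v1,v0,v3) [+-+] → (0.0263, 0, 0)–(0.0263, 0.0455537, 0)  len=0.0456
  (v1,v3,v2) [++-] → (0.0263, 0.0455537, 1.92428)–(0.0263, 0, 1.97714)  len=0.0698
  (v3,v0,v4) [+--] → (0.0263, 0.0455537, 0)–(0.0263, 0.8747, 0)  len=0.8291
  (v3,v4,v2) [+--] → (0.0263, 0.8747, 0)–(0.0263, 0.0455537, 1.92428)  len=2.0953
  (v6,v0,v7) [--+] → (0.0263, -0.0455537, 0)–(0.0263, -0.8747, 0)  len=0.8291
  (v6,v7,v2) [-+-] → (0.0263, -0.8747, 0)–(0.0263, -0.0455537, 1.92428)  len=2.0953
  (v7,v0,v1) [+-+] → (0.0263, -0.0455537, 0)–(0.0263, 0, 0)  len=0.0456
  (v7,v1,v2) [++-] → (0.0263, 0, 1.97714)–(0.0263, -0.0455537, 1.92428)  len=0.0698

Chained into 1 loop(s):
  loop 1: 8 segments, perimeter = 6.0796
Total perimeter = 6.080


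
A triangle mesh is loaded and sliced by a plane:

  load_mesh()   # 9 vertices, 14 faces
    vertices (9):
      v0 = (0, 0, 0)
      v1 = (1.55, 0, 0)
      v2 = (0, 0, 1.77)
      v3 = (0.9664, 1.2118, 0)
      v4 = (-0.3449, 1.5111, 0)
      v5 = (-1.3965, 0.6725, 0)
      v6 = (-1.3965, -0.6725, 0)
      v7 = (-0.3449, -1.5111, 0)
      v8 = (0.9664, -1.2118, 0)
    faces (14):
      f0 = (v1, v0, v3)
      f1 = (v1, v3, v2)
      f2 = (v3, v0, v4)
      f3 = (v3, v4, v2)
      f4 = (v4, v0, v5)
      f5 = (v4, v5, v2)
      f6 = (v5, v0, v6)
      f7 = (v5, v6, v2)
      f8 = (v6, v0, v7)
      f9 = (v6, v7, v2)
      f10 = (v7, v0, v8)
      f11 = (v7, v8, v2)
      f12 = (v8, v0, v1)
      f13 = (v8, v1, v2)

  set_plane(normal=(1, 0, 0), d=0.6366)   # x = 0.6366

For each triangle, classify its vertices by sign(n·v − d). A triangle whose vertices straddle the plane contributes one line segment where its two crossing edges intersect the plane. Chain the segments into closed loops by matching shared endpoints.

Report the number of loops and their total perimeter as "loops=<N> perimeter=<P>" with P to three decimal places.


Straddling triangles (8 of 14):
  (v1,v0,v3) [+-+] → (0.6366, 0, 0)–(0.6366, 0.798253, 0)  len=0.7983
  (v1,v3,v2) [++-] → (0.6366, 0.798253, 0.604042)–(0.6366, 0, 1.04304)  len=0.9110
  (v3,v0,v4) [+--] → (0.6366, 0.798253, 0)–(0.6366, 1.28708, 0)  len=0.4888
  (v3,v4,v2) [+--] → (0.6366, 1.28708, 0)–(0.6366, 0.798253, 0.604042)  len=0.7771
  (v7,v0,v8) [--+] → (0.6366, -0.798253, 0)–(0.6366, -1.28708, 0)  len=0.4888
  (v7,v8,v2) [-+-] → (0.6366, -1.28708, 0)–(0.6366, -0.798253, 0.604042)  len=0.7771
  (v8,v0,v1) [+-+] → (0.6366, -0.798253, 0)–(0.6366, 0, 0)  len=0.7983
  (v8,v1,v2) [++-] → (0.6366, 0, 1.04304)–(0.6366, -0.798253, 0.604042)  len=0.9110

Chained into 1 loop(s):
  loop 1: 8 segments, perimeter = 5.9503
Total perimeter = 5.950

loops=1 perimeter=5.950


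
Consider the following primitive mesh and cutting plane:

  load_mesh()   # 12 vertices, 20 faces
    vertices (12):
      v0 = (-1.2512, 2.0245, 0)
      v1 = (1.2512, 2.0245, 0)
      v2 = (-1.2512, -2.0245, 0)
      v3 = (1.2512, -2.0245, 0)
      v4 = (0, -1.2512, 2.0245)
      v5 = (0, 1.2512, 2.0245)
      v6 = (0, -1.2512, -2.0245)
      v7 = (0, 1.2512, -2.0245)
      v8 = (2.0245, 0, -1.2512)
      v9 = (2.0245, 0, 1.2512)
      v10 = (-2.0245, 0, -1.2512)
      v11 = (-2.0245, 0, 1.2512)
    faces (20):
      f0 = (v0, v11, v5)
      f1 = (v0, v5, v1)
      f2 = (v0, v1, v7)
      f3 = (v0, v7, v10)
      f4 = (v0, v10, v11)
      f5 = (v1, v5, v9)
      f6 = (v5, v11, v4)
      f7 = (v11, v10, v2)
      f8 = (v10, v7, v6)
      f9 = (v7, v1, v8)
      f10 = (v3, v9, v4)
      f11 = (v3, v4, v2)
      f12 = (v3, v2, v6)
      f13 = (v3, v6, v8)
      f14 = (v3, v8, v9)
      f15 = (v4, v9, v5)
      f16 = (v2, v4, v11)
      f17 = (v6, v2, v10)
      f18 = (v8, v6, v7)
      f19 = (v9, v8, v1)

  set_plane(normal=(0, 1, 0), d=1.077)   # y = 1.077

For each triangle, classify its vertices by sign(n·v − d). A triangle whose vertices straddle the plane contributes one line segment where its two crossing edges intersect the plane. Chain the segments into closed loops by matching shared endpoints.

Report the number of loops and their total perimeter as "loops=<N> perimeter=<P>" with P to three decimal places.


Straddling triangles (10 of 20):
  (v0,v11,v5) [+-+] → (-1.61312, 1.077, 0.585583)–(-0.281864, 1.077, 1.91684)  len=1.8827
  (v0,v7,v10) [++-] → (-0.281864, 1.077, -1.91684)–(-1.61312, 1.077, -0.585583)  len=1.8827
  (v0,v10,v11) [+--] → (-1.61312, 1.077, -0.585583)–(-1.61312, 1.077, 0.585583)  len=1.1712
  (v1,v5,v9) [++-] → (0.281864, 1.077, 1.91684)–(1.61312, 1.077, 0.585583)  len=1.8827
  (v5,v11,v4) [+--] → (-0.281864, 1.077, 1.91684)–(0, 1.077, 2.0245)  len=0.3017
  (v10,v7,v6) [-+-] → (-0.281864, 1.077, -1.91684)–(0, 1.077, -2.0245)  len=0.3017
  (v7,v1,v8) [++-] → (1.61312, 1.077, -0.585583)–(0.281864, 1.077, -1.91684)  len=1.8827
  (v4,v9,v5) [--+] → (0.281864, 1.077, 1.91684)–(0, 1.077, 2.0245)  len=0.3017
  (v8,v6,v7) [--+] → (0, 1.077, -2.0245)–(0.281864, 1.077, -1.91684)  len=0.3017
  (v9,v8,v1) [--+] → (1.61312, 1.077, -0.585583)–(1.61312, 1.077, 0.585583)  len=1.1712

Chained into 1 loop(s):
  loop 1: 10 segments, perimeter = 11.0799
Total perimeter = 11.080

loops=1 perimeter=11.080
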